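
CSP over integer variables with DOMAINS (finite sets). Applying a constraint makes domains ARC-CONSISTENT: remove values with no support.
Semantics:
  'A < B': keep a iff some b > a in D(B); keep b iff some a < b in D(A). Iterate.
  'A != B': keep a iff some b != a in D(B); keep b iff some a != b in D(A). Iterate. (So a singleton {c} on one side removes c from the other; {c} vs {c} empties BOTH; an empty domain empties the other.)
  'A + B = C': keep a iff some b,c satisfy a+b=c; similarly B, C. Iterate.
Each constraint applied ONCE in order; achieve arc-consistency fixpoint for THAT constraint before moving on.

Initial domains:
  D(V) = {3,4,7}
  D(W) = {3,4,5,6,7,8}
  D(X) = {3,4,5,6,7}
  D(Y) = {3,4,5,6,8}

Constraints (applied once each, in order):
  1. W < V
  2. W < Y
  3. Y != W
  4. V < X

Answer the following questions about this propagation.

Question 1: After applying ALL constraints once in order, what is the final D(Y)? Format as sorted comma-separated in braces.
Answer: {4,5,6,8}

Derivation:
Constraint 1 (W < V) on D(W)={3,4,5,6,7,8} D(V)={3,4,7}: W {3,4,5,6,7,8}->{3,4,5,6}; V {3,4,7}->{4,7}
Constraint 2 (W < Y) on D(W)={3,4,5,6} D(Y)={3,4,5,6,8}: Y {3,4,5,6,8}->{4,5,6,8}
Constraint 3 (Y != W) on D(Y)={4,5,6,8} D(W)={3,4,5,6}: no change
Constraint 4 (V < X) on D(V)={4,7} D(X)={3,4,5,6,7}: V {4,7}->{4}; X {3,4,5,6,7}->{5,6,7}
So after all 4 constraints: D(Y) = {4,5,6,8}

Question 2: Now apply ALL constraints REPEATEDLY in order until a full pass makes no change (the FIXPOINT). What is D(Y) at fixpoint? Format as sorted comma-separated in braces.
Answer: {4,5,6,8}

Derivation:
pass 0 (initial): D(Y)={3,4,5,6,8}
pass 1: V {3,4,7}->{4}; W {3,4,5,6,7,8}->{3,4,5,6}; X {3,4,5,6,7}->{5,6,7}; Y {3,4,5,6,8}->{4,5,6,8}
pass 2: W {3,4,5,6}->{3}
pass 3: no change
Fixpoint after 3 passes: D(Y) = {4,5,6,8}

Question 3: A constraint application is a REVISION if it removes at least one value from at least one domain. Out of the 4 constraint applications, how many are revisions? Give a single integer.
Constraint 1 (W < V) on D(W)={3,4,5,6,7,8} D(V)={3,4,7}: W {3,4,5,6,7,8}->{3,4,5,6}; V {3,4,7}->{4,7} => REVISION
Constraint 2 (W < Y) on D(W)={3,4,5,6} D(Y)={3,4,5,6,8}: Y {3,4,5,6,8}->{4,5,6,8} => REVISION
Constraint 3 (Y != W) on D(Y)={4,5,6,8} D(W)={3,4,5,6}: no change => not a revision
Constraint 4 (V < X) on D(V)={4,7} D(X)={3,4,5,6,7}: V {4,7}->{4}; X {3,4,5,6,7}->{5,6,7} => REVISION
Total revisions = 3

Answer: 3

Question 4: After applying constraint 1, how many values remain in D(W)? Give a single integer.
Answer: 4

Derivation:
Constraint 1 (W < V) on D(W)={3,4,5,6,7,8} D(V)={3,4,7}: W {3,4,5,6,7,8}->{3,4,5,6}; V {3,4,7}->{4,7}
So after constraint 1: D(W)={3,4,5,6}, size = 4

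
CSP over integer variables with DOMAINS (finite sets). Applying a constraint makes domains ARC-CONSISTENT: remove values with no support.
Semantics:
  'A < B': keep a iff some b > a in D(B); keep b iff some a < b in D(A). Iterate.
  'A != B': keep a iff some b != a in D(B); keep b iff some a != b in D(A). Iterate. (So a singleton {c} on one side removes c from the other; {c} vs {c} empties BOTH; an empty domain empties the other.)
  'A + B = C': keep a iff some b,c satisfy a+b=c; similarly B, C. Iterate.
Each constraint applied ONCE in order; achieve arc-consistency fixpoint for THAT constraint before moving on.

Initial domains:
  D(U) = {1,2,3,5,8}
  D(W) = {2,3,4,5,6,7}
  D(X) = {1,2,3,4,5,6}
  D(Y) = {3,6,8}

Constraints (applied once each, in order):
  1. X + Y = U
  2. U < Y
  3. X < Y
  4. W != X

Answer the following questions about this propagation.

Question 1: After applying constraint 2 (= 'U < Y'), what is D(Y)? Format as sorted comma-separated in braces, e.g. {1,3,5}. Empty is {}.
Answer: {6}

Derivation:
Constraint 1 (X + Y = U) on D(X)={1,2,3,4,5,6} D(Y)={3,6,8} D(U)={1,2,3,5,8}: X {1,2,3,4,5,6}->{2,5}; Y {3,6,8}->{3,6}; U {1,2,3,5,8}->{5,8}
Constraint 2 (U < Y) on D(U)={5,8} D(Y)={3,6}: U {5,8}->{5}; Y {3,6}->{6}
So after constraint 2: D(Y) = {6}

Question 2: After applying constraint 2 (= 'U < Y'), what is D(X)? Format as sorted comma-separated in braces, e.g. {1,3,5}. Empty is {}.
Answer: {2,5}

Derivation:
Constraint 1 (X + Y = U) on D(X)={1,2,3,4,5,6} D(Y)={3,6,8} D(U)={1,2,3,5,8}: X {1,2,3,4,5,6}->{2,5}; Y {3,6,8}->{3,6}; U {1,2,3,5,8}->{5,8}
Constraint 2 (U < Y) on D(U)={5,8} D(Y)={3,6}: U {5,8}->{5}; Y {3,6}->{6}
So after constraint 2: D(X) = {2,5}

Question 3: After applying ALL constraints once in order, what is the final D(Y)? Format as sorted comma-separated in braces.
Answer: {6}

Derivation:
Constraint 1 (X + Y = U) on D(X)={1,2,3,4,5,6} D(Y)={3,6,8} D(U)={1,2,3,5,8}: X {1,2,3,4,5,6}->{2,5}; Y {3,6,8}->{3,6}; U {1,2,3,5,8}->{5,8}
Constraint 2 (U < Y) on D(U)={5,8} D(Y)={3,6}: U {5,8}->{5}; Y {3,6}->{6}
Constraint 3 (X < Y) on D(X)={2,5} D(Y)={6}: no change
Constraint 4 (W != X) on D(W)={2,3,4,5,6,7} D(X)={2,5}: no change
So after all 4 constraints: D(Y) = {6}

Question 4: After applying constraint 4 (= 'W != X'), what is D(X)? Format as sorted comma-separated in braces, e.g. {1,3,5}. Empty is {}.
Answer: {2,5}

Derivation:
Constraint 1 (X + Y = U) on D(X)={1,2,3,4,5,6} D(Y)={3,6,8} D(U)={1,2,3,5,8}: X {1,2,3,4,5,6}->{2,5}; Y {3,6,8}->{3,6}; U {1,2,3,5,8}->{5,8}
Constraint 2 (U < Y) on D(U)={5,8} D(Y)={3,6}: U {5,8}->{5}; Y {3,6}->{6}
Constraint 3 (X < Y) on D(X)={2,5} D(Y)={6}: no change
Constraint 4 (W != X) on D(W)={2,3,4,5,6,7} D(X)={2,5}: no change
So after constraint 4: D(X) = {2,5}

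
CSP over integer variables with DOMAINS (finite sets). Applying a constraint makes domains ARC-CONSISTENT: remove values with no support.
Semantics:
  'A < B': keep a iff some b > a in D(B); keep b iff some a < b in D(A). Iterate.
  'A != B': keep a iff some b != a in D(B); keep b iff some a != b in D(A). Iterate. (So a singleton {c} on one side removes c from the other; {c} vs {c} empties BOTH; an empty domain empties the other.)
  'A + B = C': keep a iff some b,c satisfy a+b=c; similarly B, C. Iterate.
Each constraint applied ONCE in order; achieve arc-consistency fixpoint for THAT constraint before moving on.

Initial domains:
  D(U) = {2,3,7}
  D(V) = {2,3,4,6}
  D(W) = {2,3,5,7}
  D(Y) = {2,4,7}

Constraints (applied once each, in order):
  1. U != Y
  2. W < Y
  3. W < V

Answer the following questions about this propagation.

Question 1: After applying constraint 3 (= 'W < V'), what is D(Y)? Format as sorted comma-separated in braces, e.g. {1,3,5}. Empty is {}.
Constraint 1 (U != Y) on D(U)={2,3,7} D(Y)={2,4,7}: no change
Constraint 2 (W < Y) on D(W)={2,3,5,7} D(Y)={2,4,7}: W {2,3,5,7}->{2,3,5}; Y {2,4,7}->{4,7}
Constraint 3 (W < V) on D(W)={2,3,5} D(V)={2,3,4,6}: V {2,3,4,6}->{3,4,6}
So after constraint 3: D(Y) = {4,7}

Answer: {4,7}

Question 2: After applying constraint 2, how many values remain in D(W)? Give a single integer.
Constraint 1 (U != Y) on D(U)={2,3,7} D(Y)={2,4,7}: no change
Constraint 2 (W < Y) on D(W)={2,3,5,7} D(Y)={2,4,7}: W {2,3,5,7}->{2,3,5}; Y {2,4,7}->{4,7}
So after constraint 2: D(W)={2,3,5}, size = 3

Answer: 3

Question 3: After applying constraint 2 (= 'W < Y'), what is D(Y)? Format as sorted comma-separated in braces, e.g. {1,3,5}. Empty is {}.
Answer: {4,7}

Derivation:
Constraint 1 (U != Y) on D(U)={2,3,7} D(Y)={2,4,7}: no change
Constraint 2 (W < Y) on D(W)={2,3,5,7} D(Y)={2,4,7}: W {2,3,5,7}->{2,3,5}; Y {2,4,7}->{4,7}
So after constraint 2: D(Y) = {4,7}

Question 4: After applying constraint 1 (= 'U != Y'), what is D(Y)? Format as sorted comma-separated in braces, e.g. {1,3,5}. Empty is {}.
Constraint 1 (U != Y) on D(U)={2,3,7} D(Y)={2,4,7}: no change
So after constraint 1: D(Y) = {2,4,7}

Answer: {2,4,7}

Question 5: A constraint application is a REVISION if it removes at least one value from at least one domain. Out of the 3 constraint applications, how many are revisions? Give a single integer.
Answer: 2

Derivation:
Constraint 1 (U != Y) on D(U)={2,3,7} D(Y)={2,4,7}: no change => not a revision
Constraint 2 (W < Y) on D(W)={2,3,5,7} D(Y)={2,4,7}: W {2,3,5,7}->{2,3,5}; Y {2,4,7}->{4,7} => REVISION
Constraint 3 (W < V) on D(W)={2,3,5} D(V)={2,3,4,6}: V {2,3,4,6}->{3,4,6} => REVISION
Total revisions = 2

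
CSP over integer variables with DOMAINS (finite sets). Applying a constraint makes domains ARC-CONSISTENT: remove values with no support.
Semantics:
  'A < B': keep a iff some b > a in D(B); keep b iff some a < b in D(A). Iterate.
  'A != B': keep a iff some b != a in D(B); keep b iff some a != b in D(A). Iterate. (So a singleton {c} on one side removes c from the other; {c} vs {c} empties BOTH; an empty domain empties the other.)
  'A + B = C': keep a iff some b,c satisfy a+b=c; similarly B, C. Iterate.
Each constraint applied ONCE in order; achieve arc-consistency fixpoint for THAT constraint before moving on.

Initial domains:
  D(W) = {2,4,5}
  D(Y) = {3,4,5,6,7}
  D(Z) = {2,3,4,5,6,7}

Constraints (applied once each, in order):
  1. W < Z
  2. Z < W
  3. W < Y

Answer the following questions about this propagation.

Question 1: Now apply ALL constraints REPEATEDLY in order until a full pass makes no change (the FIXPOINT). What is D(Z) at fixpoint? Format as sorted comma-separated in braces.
Answer: {}

Derivation:
pass 0 (initial): D(Z)={2,3,4,5,6,7}
pass 1: W {2,4,5}->{4,5}; Y {3,4,5,6,7}->{5,6,7}; Z {2,3,4,5,6,7}->{3,4}
pass 2: W {4,5}->{}; Y {5,6,7}->{}; Z {3,4}->{}
pass 3: no change
Fixpoint after 3 passes: D(Z) = {}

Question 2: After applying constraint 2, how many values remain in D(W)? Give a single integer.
Answer: 2

Derivation:
Constraint 1 (W < Z) on D(W)={2,4,5} D(Z)={2,3,4,5,6,7}: Z {2,3,4,5,6,7}->{3,4,5,6,7}
Constraint 2 (Z < W) on D(Z)={3,4,5,6,7} D(W)={2,4,5}: Z {3,4,5,6,7}->{3,4}; W {2,4,5}->{4,5}
So after constraint 2: D(W)={4,5}, size = 2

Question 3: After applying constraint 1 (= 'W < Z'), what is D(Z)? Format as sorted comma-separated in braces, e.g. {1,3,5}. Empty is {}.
Constraint 1 (W < Z) on D(W)={2,4,5} D(Z)={2,3,4,5,6,7}: Z {2,3,4,5,6,7}->{3,4,5,6,7}
So after constraint 1: D(Z) = {3,4,5,6,7}

Answer: {3,4,5,6,7}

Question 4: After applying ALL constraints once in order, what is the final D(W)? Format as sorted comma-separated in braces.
Answer: {4,5}

Derivation:
Constraint 1 (W < Z) on D(W)={2,4,5} D(Z)={2,3,4,5,6,7}: Z {2,3,4,5,6,7}->{3,4,5,6,7}
Constraint 2 (Z < W) on D(Z)={3,4,5,6,7} D(W)={2,4,5}: Z {3,4,5,6,7}->{3,4}; W {2,4,5}->{4,5}
Constraint 3 (W < Y) on D(W)={4,5} D(Y)={3,4,5,6,7}: Y {3,4,5,6,7}->{5,6,7}
So after all 3 constraints: D(W) = {4,5}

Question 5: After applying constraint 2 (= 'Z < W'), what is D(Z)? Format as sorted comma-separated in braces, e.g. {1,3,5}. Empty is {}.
Answer: {3,4}

Derivation:
Constraint 1 (W < Z) on D(W)={2,4,5} D(Z)={2,3,4,5,6,7}: Z {2,3,4,5,6,7}->{3,4,5,6,7}
Constraint 2 (Z < W) on D(Z)={3,4,5,6,7} D(W)={2,4,5}: Z {3,4,5,6,7}->{3,4}; W {2,4,5}->{4,5}
So after constraint 2: D(Z) = {3,4}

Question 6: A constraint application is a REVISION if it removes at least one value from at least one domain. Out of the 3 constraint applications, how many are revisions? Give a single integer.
Constraint 1 (W < Z) on D(W)={2,4,5} D(Z)={2,3,4,5,6,7}: Z {2,3,4,5,6,7}->{3,4,5,6,7} => REVISION
Constraint 2 (Z < W) on D(Z)={3,4,5,6,7} D(W)={2,4,5}: Z {3,4,5,6,7}->{3,4}; W {2,4,5}->{4,5} => REVISION
Constraint 3 (W < Y) on D(W)={4,5} D(Y)={3,4,5,6,7}: Y {3,4,5,6,7}->{5,6,7} => REVISION
Total revisions = 3

Answer: 3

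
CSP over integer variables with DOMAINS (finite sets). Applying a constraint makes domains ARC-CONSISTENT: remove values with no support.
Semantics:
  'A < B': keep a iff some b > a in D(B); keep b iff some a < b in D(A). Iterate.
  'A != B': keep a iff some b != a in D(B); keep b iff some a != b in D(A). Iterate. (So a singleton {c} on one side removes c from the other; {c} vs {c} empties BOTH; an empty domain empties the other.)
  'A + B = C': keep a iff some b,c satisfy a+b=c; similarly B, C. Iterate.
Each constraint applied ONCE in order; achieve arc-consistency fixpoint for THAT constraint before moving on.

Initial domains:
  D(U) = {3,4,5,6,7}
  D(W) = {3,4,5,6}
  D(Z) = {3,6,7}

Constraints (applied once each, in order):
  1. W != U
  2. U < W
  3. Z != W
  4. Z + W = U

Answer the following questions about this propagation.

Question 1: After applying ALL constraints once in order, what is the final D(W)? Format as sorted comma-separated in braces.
Answer: {}

Derivation:
Constraint 1 (W != U) on D(W)={3,4,5,6} D(U)={3,4,5,6,7}: no change
Constraint 2 (U < W) on D(U)={3,4,5,6,7} D(W)={3,4,5,6}: U {3,4,5,6,7}->{3,4,5}; W {3,4,5,6}->{4,5,6}
Constraint 3 (Z != W) on D(Z)={3,6,7} D(W)={4,5,6}: no change
Constraint 4 (Z + W = U) on D(Z)={3,6,7} D(W)={4,5,6} D(U)={3,4,5}: Z {3,6,7}->{}; W {4,5,6}->{}; U {3,4,5}->{}
So after all 4 constraints: D(W) = {}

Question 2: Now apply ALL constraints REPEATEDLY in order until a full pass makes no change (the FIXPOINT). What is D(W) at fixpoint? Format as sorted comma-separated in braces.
pass 0 (initial): D(W)={3,4,5,6}
pass 1: U {3,4,5,6,7}->{}; W {3,4,5,6}->{}; Z {3,6,7}->{}
pass 2: no change
Fixpoint after 2 passes: D(W) = {}

Answer: {}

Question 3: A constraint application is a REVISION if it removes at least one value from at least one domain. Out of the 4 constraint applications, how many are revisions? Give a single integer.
Constraint 1 (W != U) on D(W)={3,4,5,6} D(U)={3,4,5,6,7}: no change => not a revision
Constraint 2 (U < W) on D(U)={3,4,5,6,7} D(W)={3,4,5,6}: U {3,4,5,6,7}->{3,4,5}; W {3,4,5,6}->{4,5,6} => REVISION
Constraint 3 (Z != W) on D(Z)={3,6,7} D(W)={4,5,6}: no change => not a revision
Constraint 4 (Z + W = U) on D(Z)={3,6,7} D(W)={4,5,6} D(U)={3,4,5}: Z {3,6,7}->{}; W {4,5,6}->{}; U {3,4,5}->{} => REVISION
Total revisions = 2

Answer: 2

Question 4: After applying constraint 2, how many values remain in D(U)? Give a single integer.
Answer: 3

Derivation:
Constraint 1 (W != U) on D(W)={3,4,5,6} D(U)={3,4,5,6,7}: no change
Constraint 2 (U < W) on D(U)={3,4,5,6,7} D(W)={3,4,5,6}: U {3,4,5,6,7}->{3,4,5}; W {3,4,5,6}->{4,5,6}
So after constraint 2: D(U)={3,4,5}, size = 3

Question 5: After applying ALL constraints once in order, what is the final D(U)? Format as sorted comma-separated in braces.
Constraint 1 (W != U) on D(W)={3,4,5,6} D(U)={3,4,5,6,7}: no change
Constraint 2 (U < W) on D(U)={3,4,5,6,7} D(W)={3,4,5,6}: U {3,4,5,6,7}->{3,4,5}; W {3,4,5,6}->{4,5,6}
Constraint 3 (Z != W) on D(Z)={3,6,7} D(W)={4,5,6}: no change
Constraint 4 (Z + W = U) on D(Z)={3,6,7} D(W)={4,5,6} D(U)={3,4,5}: Z {3,6,7}->{}; W {4,5,6}->{}; U {3,4,5}->{}
So after all 4 constraints: D(U) = {}

Answer: {}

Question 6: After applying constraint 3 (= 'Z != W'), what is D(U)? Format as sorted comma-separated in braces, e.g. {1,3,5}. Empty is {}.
Answer: {3,4,5}

Derivation:
Constraint 1 (W != U) on D(W)={3,4,5,6} D(U)={3,4,5,6,7}: no change
Constraint 2 (U < W) on D(U)={3,4,5,6,7} D(W)={3,4,5,6}: U {3,4,5,6,7}->{3,4,5}; W {3,4,5,6}->{4,5,6}
Constraint 3 (Z != W) on D(Z)={3,6,7} D(W)={4,5,6}: no change
So after constraint 3: D(U) = {3,4,5}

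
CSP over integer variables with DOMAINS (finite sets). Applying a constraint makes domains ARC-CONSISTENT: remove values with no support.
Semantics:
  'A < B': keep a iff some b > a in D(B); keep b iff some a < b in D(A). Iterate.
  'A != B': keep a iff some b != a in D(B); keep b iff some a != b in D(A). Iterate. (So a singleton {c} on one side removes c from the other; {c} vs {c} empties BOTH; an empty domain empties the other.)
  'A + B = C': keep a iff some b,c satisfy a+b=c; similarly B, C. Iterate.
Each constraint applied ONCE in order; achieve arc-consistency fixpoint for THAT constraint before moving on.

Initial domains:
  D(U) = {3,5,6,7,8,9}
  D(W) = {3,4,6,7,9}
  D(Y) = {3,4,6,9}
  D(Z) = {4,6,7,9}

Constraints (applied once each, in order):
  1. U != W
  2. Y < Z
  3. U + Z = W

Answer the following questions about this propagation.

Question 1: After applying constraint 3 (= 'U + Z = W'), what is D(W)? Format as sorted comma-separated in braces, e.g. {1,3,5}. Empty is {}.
Constraint 1 (U != W) on D(U)={3,5,6,7,8,9} D(W)={3,4,6,7,9}: no change
Constraint 2 (Y < Z) on D(Y)={3,4,6,9} D(Z)={4,6,7,9}: Y {3,4,6,9}->{3,4,6}
Constraint 3 (U + Z = W) on D(U)={3,5,6,7,8,9} D(Z)={4,6,7,9} D(W)={3,4,6,7,9}: U {3,5,6,7,8,9}->{3,5}; Z {4,6,7,9}->{4,6}; W {3,4,6,7,9}->{7,9}
So after constraint 3: D(W) = {7,9}

Answer: {7,9}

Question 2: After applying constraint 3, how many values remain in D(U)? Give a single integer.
Answer: 2

Derivation:
Constraint 1 (U != W) on D(U)={3,5,6,7,8,9} D(W)={3,4,6,7,9}: no change
Constraint 2 (Y < Z) on D(Y)={3,4,6,9} D(Z)={4,6,7,9}: Y {3,4,6,9}->{3,4,6}
Constraint 3 (U + Z = W) on D(U)={3,5,6,7,8,9} D(Z)={4,6,7,9} D(W)={3,4,6,7,9}: U {3,5,6,7,8,9}->{3,5}; Z {4,6,7,9}->{4,6}; W {3,4,6,7,9}->{7,9}
So after constraint 3: D(U)={3,5}, size = 2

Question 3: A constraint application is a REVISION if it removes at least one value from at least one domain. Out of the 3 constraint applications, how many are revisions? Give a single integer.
Answer: 2

Derivation:
Constraint 1 (U != W) on D(U)={3,5,6,7,8,9} D(W)={3,4,6,7,9}: no change => not a revision
Constraint 2 (Y < Z) on D(Y)={3,4,6,9} D(Z)={4,6,7,9}: Y {3,4,6,9}->{3,4,6} => REVISION
Constraint 3 (U + Z = W) on D(U)={3,5,6,7,8,9} D(Z)={4,6,7,9} D(W)={3,4,6,7,9}: U {3,5,6,7,8,9}->{3,5}; Z {4,6,7,9}->{4,6}; W {3,4,6,7,9}->{7,9} => REVISION
Total revisions = 2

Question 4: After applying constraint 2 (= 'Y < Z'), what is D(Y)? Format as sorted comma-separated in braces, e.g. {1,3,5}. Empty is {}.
Constraint 1 (U != W) on D(U)={3,5,6,7,8,9} D(W)={3,4,6,7,9}: no change
Constraint 2 (Y < Z) on D(Y)={3,4,6,9} D(Z)={4,6,7,9}: Y {3,4,6,9}->{3,4,6}
So after constraint 2: D(Y) = {3,4,6}

Answer: {3,4,6}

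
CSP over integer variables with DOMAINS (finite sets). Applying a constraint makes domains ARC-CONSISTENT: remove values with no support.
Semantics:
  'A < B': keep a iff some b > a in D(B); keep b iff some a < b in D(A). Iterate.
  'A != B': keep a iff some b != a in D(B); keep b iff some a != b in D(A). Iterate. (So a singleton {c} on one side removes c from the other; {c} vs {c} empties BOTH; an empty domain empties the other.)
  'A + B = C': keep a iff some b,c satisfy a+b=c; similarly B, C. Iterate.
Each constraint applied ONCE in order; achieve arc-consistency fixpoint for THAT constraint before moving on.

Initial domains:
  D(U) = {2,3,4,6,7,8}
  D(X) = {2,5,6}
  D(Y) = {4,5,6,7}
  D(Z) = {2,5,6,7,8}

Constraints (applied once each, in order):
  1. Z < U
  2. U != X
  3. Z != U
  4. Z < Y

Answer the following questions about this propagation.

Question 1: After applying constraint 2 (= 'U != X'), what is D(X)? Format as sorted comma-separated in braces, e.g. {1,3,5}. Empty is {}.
Answer: {2,5,6}

Derivation:
Constraint 1 (Z < U) on D(Z)={2,5,6,7,8} D(U)={2,3,4,6,7,8}: Z {2,5,6,7,8}->{2,5,6,7}; U {2,3,4,6,7,8}->{3,4,6,7,8}
Constraint 2 (U != X) on D(U)={3,4,6,7,8} D(X)={2,5,6}: no change
So after constraint 2: D(X) = {2,5,6}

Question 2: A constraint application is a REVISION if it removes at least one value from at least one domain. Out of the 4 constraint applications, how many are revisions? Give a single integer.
Constraint 1 (Z < U) on D(Z)={2,5,6,7,8} D(U)={2,3,4,6,7,8}: Z {2,5,6,7,8}->{2,5,6,7}; U {2,3,4,6,7,8}->{3,4,6,7,8} => REVISION
Constraint 2 (U != X) on D(U)={3,4,6,7,8} D(X)={2,5,6}: no change => not a revision
Constraint 3 (Z != U) on D(Z)={2,5,6,7} D(U)={3,4,6,7,8}: no change => not a revision
Constraint 4 (Z < Y) on D(Z)={2,5,6,7} D(Y)={4,5,6,7}: Z {2,5,6,7}->{2,5,6} => REVISION
Total revisions = 2

Answer: 2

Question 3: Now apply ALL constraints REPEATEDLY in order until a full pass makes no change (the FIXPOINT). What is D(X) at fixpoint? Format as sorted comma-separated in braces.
Answer: {2,5,6}

Derivation:
pass 0 (initial): D(X)={2,5,6}
pass 1: U {2,3,4,6,7,8}->{3,4,6,7,8}; Z {2,5,6,7,8}->{2,5,6}
pass 2: no change
Fixpoint after 2 passes: D(X) = {2,5,6}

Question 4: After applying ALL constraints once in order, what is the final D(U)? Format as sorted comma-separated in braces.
Constraint 1 (Z < U) on D(Z)={2,5,6,7,8} D(U)={2,3,4,6,7,8}: Z {2,5,6,7,8}->{2,5,6,7}; U {2,3,4,6,7,8}->{3,4,6,7,8}
Constraint 2 (U != X) on D(U)={3,4,6,7,8} D(X)={2,5,6}: no change
Constraint 3 (Z != U) on D(Z)={2,5,6,7} D(U)={3,4,6,7,8}: no change
Constraint 4 (Z < Y) on D(Z)={2,5,6,7} D(Y)={4,5,6,7}: Z {2,5,6,7}->{2,5,6}
So after all 4 constraints: D(U) = {3,4,6,7,8}

Answer: {3,4,6,7,8}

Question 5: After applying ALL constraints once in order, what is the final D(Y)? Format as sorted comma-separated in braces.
Constraint 1 (Z < U) on D(Z)={2,5,6,7,8} D(U)={2,3,4,6,7,8}: Z {2,5,6,7,8}->{2,5,6,7}; U {2,3,4,6,7,8}->{3,4,6,7,8}
Constraint 2 (U != X) on D(U)={3,4,6,7,8} D(X)={2,5,6}: no change
Constraint 3 (Z != U) on D(Z)={2,5,6,7} D(U)={3,4,6,7,8}: no change
Constraint 4 (Z < Y) on D(Z)={2,5,6,7} D(Y)={4,5,6,7}: Z {2,5,6,7}->{2,5,6}
So after all 4 constraints: D(Y) = {4,5,6,7}

Answer: {4,5,6,7}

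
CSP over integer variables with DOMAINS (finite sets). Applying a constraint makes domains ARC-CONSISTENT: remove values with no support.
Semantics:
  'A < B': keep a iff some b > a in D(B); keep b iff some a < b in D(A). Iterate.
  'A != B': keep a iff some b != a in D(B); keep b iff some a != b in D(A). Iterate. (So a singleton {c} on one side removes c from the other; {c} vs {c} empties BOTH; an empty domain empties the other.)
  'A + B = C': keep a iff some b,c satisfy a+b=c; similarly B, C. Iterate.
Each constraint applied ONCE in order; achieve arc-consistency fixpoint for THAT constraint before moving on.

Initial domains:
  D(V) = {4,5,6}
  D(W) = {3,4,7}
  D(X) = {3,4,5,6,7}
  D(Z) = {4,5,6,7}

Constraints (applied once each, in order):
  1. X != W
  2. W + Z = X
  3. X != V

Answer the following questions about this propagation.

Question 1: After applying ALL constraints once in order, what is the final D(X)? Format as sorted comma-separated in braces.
Constraint 1 (X != W) on D(X)={3,4,5,6,7} D(W)={3,4,7}: no change
Constraint 2 (W + Z = X) on D(W)={3,4,7} D(Z)={4,5,6,7} D(X)={3,4,5,6,7}: W {3,4,7}->{3}; Z {4,5,6,7}->{4}; X {3,4,5,6,7}->{7}
Constraint 3 (X != V) on D(X)={7} D(V)={4,5,6}: no change
So after all 3 constraints: D(X) = {7}

Answer: {7}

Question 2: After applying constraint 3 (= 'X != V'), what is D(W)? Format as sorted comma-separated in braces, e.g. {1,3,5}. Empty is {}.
Constraint 1 (X != W) on D(X)={3,4,5,6,7} D(W)={3,4,7}: no change
Constraint 2 (W + Z = X) on D(W)={3,4,7} D(Z)={4,5,6,7} D(X)={3,4,5,6,7}: W {3,4,7}->{3}; Z {4,5,6,7}->{4}; X {3,4,5,6,7}->{7}
Constraint 3 (X != V) on D(X)={7} D(V)={4,5,6}: no change
So after constraint 3: D(W) = {3}

Answer: {3}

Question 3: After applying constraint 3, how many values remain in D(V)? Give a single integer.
Constraint 1 (X != W) on D(X)={3,4,5,6,7} D(W)={3,4,7}: no change
Constraint 2 (W + Z = X) on D(W)={3,4,7} D(Z)={4,5,6,7} D(X)={3,4,5,6,7}: W {3,4,7}->{3}; Z {4,5,6,7}->{4}; X {3,4,5,6,7}->{7}
Constraint 3 (X != V) on D(X)={7} D(V)={4,5,6}: no change
So after constraint 3: D(V)={4,5,6}, size = 3

Answer: 3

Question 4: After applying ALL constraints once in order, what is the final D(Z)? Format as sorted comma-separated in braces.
Answer: {4}

Derivation:
Constraint 1 (X != W) on D(X)={3,4,5,6,7} D(W)={3,4,7}: no change
Constraint 2 (W + Z = X) on D(W)={3,4,7} D(Z)={4,5,6,7} D(X)={3,4,5,6,7}: W {3,4,7}->{3}; Z {4,5,6,7}->{4}; X {3,4,5,6,7}->{7}
Constraint 3 (X != V) on D(X)={7} D(V)={4,5,6}: no change
So after all 3 constraints: D(Z) = {4}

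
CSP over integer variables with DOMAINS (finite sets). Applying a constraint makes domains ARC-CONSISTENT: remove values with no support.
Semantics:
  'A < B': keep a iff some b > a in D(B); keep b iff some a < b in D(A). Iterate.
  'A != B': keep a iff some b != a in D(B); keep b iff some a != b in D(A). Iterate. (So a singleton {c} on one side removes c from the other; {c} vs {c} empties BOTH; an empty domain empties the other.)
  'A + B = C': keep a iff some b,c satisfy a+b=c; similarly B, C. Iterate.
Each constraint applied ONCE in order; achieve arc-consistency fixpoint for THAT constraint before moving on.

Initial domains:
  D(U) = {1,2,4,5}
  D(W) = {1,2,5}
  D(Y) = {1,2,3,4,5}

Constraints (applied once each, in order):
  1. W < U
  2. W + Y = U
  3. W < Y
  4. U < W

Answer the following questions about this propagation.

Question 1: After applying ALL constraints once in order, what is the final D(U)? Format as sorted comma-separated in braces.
Answer: {}

Derivation:
Constraint 1 (W < U) on D(W)={1,2,5} D(U)={1,2,4,5}: W {1,2,5}->{1,2}; U {1,2,4,5}->{2,4,5}
Constraint 2 (W + Y = U) on D(W)={1,2} D(Y)={1,2,3,4,5} D(U)={2,4,5}: Y {1,2,3,4,5}->{1,2,3,4}
Constraint 3 (W < Y) on D(W)={1,2} D(Y)={1,2,3,4}: Y {1,2,3,4}->{2,3,4}
Constraint 4 (U < W) on D(U)={2,4,5} D(W)={1,2}: U {2,4,5}->{}; W {1,2}->{}
So after all 4 constraints: D(U) = {}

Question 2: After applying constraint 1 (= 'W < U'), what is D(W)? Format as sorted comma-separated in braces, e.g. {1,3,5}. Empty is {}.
Constraint 1 (W < U) on D(W)={1,2,5} D(U)={1,2,4,5}: W {1,2,5}->{1,2}; U {1,2,4,5}->{2,4,5}
So after constraint 1: D(W) = {1,2}

Answer: {1,2}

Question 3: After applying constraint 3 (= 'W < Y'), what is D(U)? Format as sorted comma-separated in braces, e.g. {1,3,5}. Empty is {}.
Answer: {2,4,5}

Derivation:
Constraint 1 (W < U) on D(W)={1,2,5} D(U)={1,2,4,5}: W {1,2,5}->{1,2}; U {1,2,4,5}->{2,4,5}
Constraint 2 (W + Y = U) on D(W)={1,2} D(Y)={1,2,3,4,5} D(U)={2,4,5}: Y {1,2,3,4,5}->{1,2,3,4}
Constraint 3 (W < Y) on D(W)={1,2} D(Y)={1,2,3,4}: Y {1,2,3,4}->{2,3,4}
So after constraint 3: D(U) = {2,4,5}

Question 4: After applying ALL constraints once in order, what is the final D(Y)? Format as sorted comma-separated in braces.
Answer: {2,3,4}

Derivation:
Constraint 1 (W < U) on D(W)={1,2,5} D(U)={1,2,4,5}: W {1,2,5}->{1,2}; U {1,2,4,5}->{2,4,5}
Constraint 2 (W + Y = U) on D(W)={1,2} D(Y)={1,2,3,4,5} D(U)={2,4,5}: Y {1,2,3,4,5}->{1,2,3,4}
Constraint 3 (W < Y) on D(W)={1,2} D(Y)={1,2,3,4}: Y {1,2,3,4}->{2,3,4}
Constraint 4 (U < W) on D(U)={2,4,5} D(W)={1,2}: U {2,4,5}->{}; W {1,2}->{}
So after all 4 constraints: D(Y) = {2,3,4}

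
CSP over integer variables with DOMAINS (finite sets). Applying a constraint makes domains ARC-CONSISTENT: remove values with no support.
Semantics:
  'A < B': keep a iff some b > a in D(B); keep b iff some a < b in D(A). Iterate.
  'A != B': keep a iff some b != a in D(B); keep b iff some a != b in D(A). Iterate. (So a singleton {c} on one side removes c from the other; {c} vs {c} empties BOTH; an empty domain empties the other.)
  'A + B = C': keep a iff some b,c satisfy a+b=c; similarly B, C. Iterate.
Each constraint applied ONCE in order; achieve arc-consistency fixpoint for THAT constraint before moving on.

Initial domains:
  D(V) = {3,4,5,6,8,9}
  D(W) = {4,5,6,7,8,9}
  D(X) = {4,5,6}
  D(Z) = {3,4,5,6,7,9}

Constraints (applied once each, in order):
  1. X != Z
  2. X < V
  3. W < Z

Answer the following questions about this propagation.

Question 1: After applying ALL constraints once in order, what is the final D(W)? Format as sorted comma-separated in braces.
Constraint 1 (X != Z) on D(X)={4,5,6} D(Z)={3,4,5,6,7,9}: no change
Constraint 2 (X < V) on D(X)={4,5,6} D(V)={3,4,5,6,8,9}: V {3,4,5,6,8,9}->{5,6,8,9}
Constraint 3 (W < Z) on D(W)={4,5,6,7,8,9} D(Z)={3,4,5,6,7,9}: W {4,5,6,7,8,9}->{4,5,6,7,8}; Z {3,4,5,6,7,9}->{5,6,7,9}
So after all 3 constraints: D(W) = {4,5,6,7,8}

Answer: {4,5,6,7,8}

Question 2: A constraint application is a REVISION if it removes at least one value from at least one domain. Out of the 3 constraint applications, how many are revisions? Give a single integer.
Answer: 2

Derivation:
Constraint 1 (X != Z) on D(X)={4,5,6} D(Z)={3,4,5,6,7,9}: no change => not a revision
Constraint 2 (X < V) on D(X)={4,5,6} D(V)={3,4,5,6,8,9}: V {3,4,5,6,8,9}->{5,6,8,9} => REVISION
Constraint 3 (W < Z) on D(W)={4,5,6,7,8,9} D(Z)={3,4,5,6,7,9}: W {4,5,6,7,8,9}->{4,5,6,7,8}; Z {3,4,5,6,7,9}->{5,6,7,9} => REVISION
Total revisions = 2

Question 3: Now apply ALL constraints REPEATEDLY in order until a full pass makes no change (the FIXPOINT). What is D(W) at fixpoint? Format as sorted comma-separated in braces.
Answer: {4,5,6,7,8}

Derivation:
pass 0 (initial): D(W)={4,5,6,7,8,9}
pass 1: V {3,4,5,6,8,9}->{5,6,8,9}; W {4,5,6,7,8,9}->{4,5,6,7,8}; Z {3,4,5,6,7,9}->{5,6,7,9}
pass 2: no change
Fixpoint after 2 passes: D(W) = {4,5,6,7,8}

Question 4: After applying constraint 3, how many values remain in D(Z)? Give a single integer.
Constraint 1 (X != Z) on D(X)={4,5,6} D(Z)={3,4,5,6,7,9}: no change
Constraint 2 (X < V) on D(X)={4,5,6} D(V)={3,4,5,6,8,9}: V {3,4,5,6,8,9}->{5,6,8,9}
Constraint 3 (W < Z) on D(W)={4,5,6,7,8,9} D(Z)={3,4,5,6,7,9}: W {4,5,6,7,8,9}->{4,5,6,7,8}; Z {3,4,5,6,7,9}->{5,6,7,9}
So after constraint 3: D(Z)={5,6,7,9}, size = 4

Answer: 4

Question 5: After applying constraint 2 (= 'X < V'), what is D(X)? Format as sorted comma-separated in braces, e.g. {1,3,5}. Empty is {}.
Answer: {4,5,6}

Derivation:
Constraint 1 (X != Z) on D(X)={4,5,6} D(Z)={3,4,5,6,7,9}: no change
Constraint 2 (X < V) on D(X)={4,5,6} D(V)={3,4,5,6,8,9}: V {3,4,5,6,8,9}->{5,6,8,9}
So after constraint 2: D(X) = {4,5,6}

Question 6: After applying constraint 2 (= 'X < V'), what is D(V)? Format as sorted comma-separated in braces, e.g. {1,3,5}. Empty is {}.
Answer: {5,6,8,9}

Derivation:
Constraint 1 (X != Z) on D(X)={4,5,6} D(Z)={3,4,5,6,7,9}: no change
Constraint 2 (X < V) on D(X)={4,5,6} D(V)={3,4,5,6,8,9}: V {3,4,5,6,8,9}->{5,6,8,9}
So after constraint 2: D(V) = {5,6,8,9}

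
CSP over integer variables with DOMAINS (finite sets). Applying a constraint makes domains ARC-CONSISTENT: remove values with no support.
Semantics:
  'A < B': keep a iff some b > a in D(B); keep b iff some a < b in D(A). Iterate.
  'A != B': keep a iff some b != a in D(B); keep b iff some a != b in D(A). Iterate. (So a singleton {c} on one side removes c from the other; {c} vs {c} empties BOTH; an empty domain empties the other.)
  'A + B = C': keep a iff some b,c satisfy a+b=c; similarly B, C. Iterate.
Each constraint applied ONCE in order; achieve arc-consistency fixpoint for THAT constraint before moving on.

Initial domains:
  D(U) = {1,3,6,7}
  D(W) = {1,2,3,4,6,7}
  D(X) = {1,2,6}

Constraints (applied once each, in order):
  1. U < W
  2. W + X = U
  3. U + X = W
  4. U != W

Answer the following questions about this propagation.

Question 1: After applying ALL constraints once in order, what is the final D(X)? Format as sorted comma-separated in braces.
Constraint 1 (U < W) on D(U)={1,3,6,7} D(W)={1,2,3,4,6,7}: U {1,3,6,7}->{1,3,6}; W {1,2,3,4,6,7}->{2,3,4,6,7}
Constraint 2 (W + X = U) on D(W)={2,3,4,6,7} D(X)={1,2,6} D(U)={1,3,6}: W {2,3,4,6,7}->{2,4}; X {1,2,6}->{1,2}; U {1,3,6}->{3,6}
Constraint 3 (U + X = W) on D(U)={3,6} D(X)={1,2} D(W)={2,4}: U {3,6}->{3}; X {1,2}->{1}; W {2,4}->{4}
Constraint 4 (U != W) on D(U)={3} D(W)={4}: no change
So after all 4 constraints: D(X) = {1}

Answer: {1}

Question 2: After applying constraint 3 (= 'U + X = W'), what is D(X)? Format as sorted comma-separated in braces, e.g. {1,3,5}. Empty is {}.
Answer: {1}

Derivation:
Constraint 1 (U < W) on D(U)={1,3,6,7} D(W)={1,2,3,4,6,7}: U {1,3,6,7}->{1,3,6}; W {1,2,3,4,6,7}->{2,3,4,6,7}
Constraint 2 (W + X = U) on D(W)={2,3,4,6,7} D(X)={1,2,6} D(U)={1,3,6}: W {2,3,4,6,7}->{2,4}; X {1,2,6}->{1,2}; U {1,3,6}->{3,6}
Constraint 3 (U + X = W) on D(U)={3,6} D(X)={1,2} D(W)={2,4}: U {3,6}->{3}; X {1,2}->{1}; W {2,4}->{4}
So after constraint 3: D(X) = {1}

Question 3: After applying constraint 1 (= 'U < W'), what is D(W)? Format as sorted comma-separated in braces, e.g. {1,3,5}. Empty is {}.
Answer: {2,3,4,6,7}

Derivation:
Constraint 1 (U < W) on D(U)={1,3,6,7} D(W)={1,2,3,4,6,7}: U {1,3,6,7}->{1,3,6}; W {1,2,3,4,6,7}->{2,3,4,6,7}
So after constraint 1: D(W) = {2,3,4,6,7}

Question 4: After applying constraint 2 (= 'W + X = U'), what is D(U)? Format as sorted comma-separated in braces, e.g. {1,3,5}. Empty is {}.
Constraint 1 (U < W) on D(U)={1,3,6,7} D(W)={1,2,3,4,6,7}: U {1,3,6,7}->{1,3,6}; W {1,2,3,4,6,7}->{2,3,4,6,7}
Constraint 2 (W + X = U) on D(W)={2,3,4,6,7} D(X)={1,2,6} D(U)={1,3,6}: W {2,3,4,6,7}->{2,4}; X {1,2,6}->{1,2}; U {1,3,6}->{3,6}
So after constraint 2: D(U) = {3,6}

Answer: {3,6}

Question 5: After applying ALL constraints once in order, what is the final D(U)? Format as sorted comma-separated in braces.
Constraint 1 (U < W) on D(U)={1,3,6,7} D(W)={1,2,3,4,6,7}: U {1,3,6,7}->{1,3,6}; W {1,2,3,4,6,7}->{2,3,4,6,7}
Constraint 2 (W + X = U) on D(W)={2,3,4,6,7} D(X)={1,2,6} D(U)={1,3,6}: W {2,3,4,6,7}->{2,4}; X {1,2,6}->{1,2}; U {1,3,6}->{3,6}
Constraint 3 (U + X = W) on D(U)={3,6} D(X)={1,2} D(W)={2,4}: U {3,6}->{3}; X {1,2}->{1}; W {2,4}->{4}
Constraint 4 (U != W) on D(U)={3} D(W)={4}: no change
So after all 4 constraints: D(U) = {3}

Answer: {3}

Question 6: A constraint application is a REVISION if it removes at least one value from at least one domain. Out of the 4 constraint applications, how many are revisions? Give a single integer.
Answer: 3

Derivation:
Constraint 1 (U < W) on D(U)={1,3,6,7} D(W)={1,2,3,4,6,7}: U {1,3,6,7}->{1,3,6}; W {1,2,3,4,6,7}->{2,3,4,6,7} => REVISION
Constraint 2 (W + X = U) on D(W)={2,3,4,6,7} D(X)={1,2,6} D(U)={1,3,6}: W {2,3,4,6,7}->{2,4}; X {1,2,6}->{1,2}; U {1,3,6}->{3,6} => REVISION
Constraint 3 (U + X = W) on D(U)={3,6} D(X)={1,2} D(W)={2,4}: U {3,6}->{3}; X {1,2}->{1}; W {2,4}->{4} => REVISION
Constraint 4 (U != W) on D(U)={3} D(W)={4}: no change => not a revision
Total revisions = 3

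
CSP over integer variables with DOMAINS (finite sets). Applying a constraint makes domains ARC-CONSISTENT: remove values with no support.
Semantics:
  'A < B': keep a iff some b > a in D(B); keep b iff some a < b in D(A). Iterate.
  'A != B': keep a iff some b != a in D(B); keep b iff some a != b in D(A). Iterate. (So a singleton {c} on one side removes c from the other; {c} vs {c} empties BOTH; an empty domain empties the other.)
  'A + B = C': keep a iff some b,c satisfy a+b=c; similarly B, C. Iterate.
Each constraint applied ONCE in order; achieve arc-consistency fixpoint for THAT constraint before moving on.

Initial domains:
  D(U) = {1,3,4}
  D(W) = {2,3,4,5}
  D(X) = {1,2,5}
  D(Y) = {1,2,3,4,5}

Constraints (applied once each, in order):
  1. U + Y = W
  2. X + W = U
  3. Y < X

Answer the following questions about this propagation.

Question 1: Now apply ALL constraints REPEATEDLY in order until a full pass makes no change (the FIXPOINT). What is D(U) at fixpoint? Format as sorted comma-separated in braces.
Answer: {}

Derivation:
pass 0 (initial): D(U)={1,3,4}
pass 1: U {1,3,4}->{3,4}; W {2,3,4,5}->{2,3}; X {1,2,5}->{2}; Y {1,2,3,4,5}->{1}
pass 2: U {3,4}->{}; W {2,3}->{}; X {2}->{}; Y {1}->{}
pass 3: no change
Fixpoint after 3 passes: D(U) = {}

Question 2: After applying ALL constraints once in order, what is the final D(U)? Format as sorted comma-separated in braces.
Constraint 1 (U + Y = W) on D(U)={1,3,4} D(Y)={1,2,3,4,5} D(W)={2,3,4,5}: Y {1,2,3,4,5}->{1,2,3,4}
Constraint 2 (X + W = U) on D(X)={1,2,5} D(W)={2,3,4,5} D(U)={1,3,4}: X {1,2,5}->{1,2}; W {2,3,4,5}->{2,3}; U {1,3,4}->{3,4}
Constraint 3 (Y < X) on D(Y)={1,2,3,4} D(X)={1,2}: Y {1,2,3,4}->{1}; X {1,2}->{2}
So after all 3 constraints: D(U) = {3,4}

Answer: {3,4}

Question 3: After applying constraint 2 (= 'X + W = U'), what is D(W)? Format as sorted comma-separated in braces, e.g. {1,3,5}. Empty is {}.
Answer: {2,3}

Derivation:
Constraint 1 (U + Y = W) on D(U)={1,3,4} D(Y)={1,2,3,4,5} D(W)={2,3,4,5}: Y {1,2,3,4,5}->{1,2,3,4}
Constraint 2 (X + W = U) on D(X)={1,2,5} D(W)={2,3,4,5} D(U)={1,3,4}: X {1,2,5}->{1,2}; W {2,3,4,5}->{2,3}; U {1,3,4}->{3,4}
So after constraint 2: D(W) = {2,3}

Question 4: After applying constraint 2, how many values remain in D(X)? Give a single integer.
Constraint 1 (U + Y = W) on D(U)={1,3,4} D(Y)={1,2,3,4,5} D(W)={2,3,4,5}: Y {1,2,3,4,5}->{1,2,3,4}
Constraint 2 (X + W = U) on D(X)={1,2,5} D(W)={2,3,4,5} D(U)={1,3,4}: X {1,2,5}->{1,2}; W {2,3,4,5}->{2,3}; U {1,3,4}->{3,4}
So after constraint 2: D(X)={1,2}, size = 2

Answer: 2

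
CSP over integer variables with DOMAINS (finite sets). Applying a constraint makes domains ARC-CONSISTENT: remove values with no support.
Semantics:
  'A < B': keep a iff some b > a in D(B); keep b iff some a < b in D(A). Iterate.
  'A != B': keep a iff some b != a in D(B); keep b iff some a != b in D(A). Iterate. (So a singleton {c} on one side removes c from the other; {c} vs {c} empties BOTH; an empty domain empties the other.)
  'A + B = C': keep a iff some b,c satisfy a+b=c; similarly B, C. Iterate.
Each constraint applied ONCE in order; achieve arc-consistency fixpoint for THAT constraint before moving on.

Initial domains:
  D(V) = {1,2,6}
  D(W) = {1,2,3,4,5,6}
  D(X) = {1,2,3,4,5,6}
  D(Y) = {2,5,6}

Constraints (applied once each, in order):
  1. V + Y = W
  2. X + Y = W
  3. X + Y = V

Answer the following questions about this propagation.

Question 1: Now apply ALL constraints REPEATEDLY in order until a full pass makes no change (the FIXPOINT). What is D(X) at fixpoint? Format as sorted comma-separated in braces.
Answer: {}

Derivation:
pass 0 (initial): D(X)={1,2,3,4,5,6}
pass 1: V {1,2,6}->{}; W {1,2,3,4,5,6}->{3,4,6}; X {1,2,3,4,5,6}->{}; Y {2,5,6}->{}
pass 2: W {3,4,6}->{}
pass 3: no change
Fixpoint after 3 passes: D(X) = {}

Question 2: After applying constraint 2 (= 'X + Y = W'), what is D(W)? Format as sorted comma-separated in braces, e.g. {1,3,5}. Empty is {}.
Constraint 1 (V + Y = W) on D(V)={1,2,6} D(Y)={2,5,6} D(W)={1,2,3,4,5,6}: V {1,2,6}->{1,2}; Y {2,5,6}->{2,5}; W {1,2,3,4,5,6}->{3,4,6}
Constraint 2 (X + Y = W) on D(X)={1,2,3,4,5,6} D(Y)={2,5} D(W)={3,4,6}: X {1,2,3,4,5,6}->{1,2,4}
So after constraint 2: D(W) = {3,4,6}

Answer: {3,4,6}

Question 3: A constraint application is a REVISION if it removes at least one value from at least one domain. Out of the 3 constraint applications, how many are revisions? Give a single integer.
Answer: 3

Derivation:
Constraint 1 (V + Y = W) on D(V)={1,2,6} D(Y)={2,5,6} D(W)={1,2,3,4,5,6}: V {1,2,6}->{1,2}; Y {2,5,6}->{2,5}; W {1,2,3,4,5,6}->{3,4,6} => REVISION
Constraint 2 (X + Y = W) on D(X)={1,2,3,4,5,6} D(Y)={2,5} D(W)={3,4,6}: X {1,2,3,4,5,6}->{1,2,4} => REVISION
Constraint 3 (X + Y = V) on D(X)={1,2,4} D(Y)={2,5} D(V)={1,2}: X {1,2,4}->{}; Y {2,5}->{}; V {1,2}->{} => REVISION
Total revisions = 3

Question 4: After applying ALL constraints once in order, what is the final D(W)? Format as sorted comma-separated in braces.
Constraint 1 (V + Y = W) on D(V)={1,2,6} D(Y)={2,5,6} D(W)={1,2,3,4,5,6}: V {1,2,6}->{1,2}; Y {2,5,6}->{2,5}; W {1,2,3,4,5,6}->{3,4,6}
Constraint 2 (X + Y = W) on D(X)={1,2,3,4,5,6} D(Y)={2,5} D(W)={3,4,6}: X {1,2,3,4,5,6}->{1,2,4}
Constraint 3 (X + Y = V) on D(X)={1,2,4} D(Y)={2,5} D(V)={1,2}: X {1,2,4}->{}; Y {2,5}->{}; V {1,2}->{}
So after all 3 constraints: D(W) = {3,4,6}

Answer: {3,4,6}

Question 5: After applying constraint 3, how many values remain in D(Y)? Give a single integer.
Answer: 0

Derivation:
Constraint 1 (V + Y = W) on D(V)={1,2,6} D(Y)={2,5,6} D(W)={1,2,3,4,5,6}: V {1,2,6}->{1,2}; Y {2,5,6}->{2,5}; W {1,2,3,4,5,6}->{3,4,6}
Constraint 2 (X + Y = W) on D(X)={1,2,3,4,5,6} D(Y)={2,5} D(W)={3,4,6}: X {1,2,3,4,5,6}->{1,2,4}
Constraint 3 (X + Y = V) on D(X)={1,2,4} D(Y)={2,5} D(V)={1,2}: X {1,2,4}->{}; Y {2,5}->{}; V {1,2}->{}
So after constraint 3: D(Y)={}, size = 0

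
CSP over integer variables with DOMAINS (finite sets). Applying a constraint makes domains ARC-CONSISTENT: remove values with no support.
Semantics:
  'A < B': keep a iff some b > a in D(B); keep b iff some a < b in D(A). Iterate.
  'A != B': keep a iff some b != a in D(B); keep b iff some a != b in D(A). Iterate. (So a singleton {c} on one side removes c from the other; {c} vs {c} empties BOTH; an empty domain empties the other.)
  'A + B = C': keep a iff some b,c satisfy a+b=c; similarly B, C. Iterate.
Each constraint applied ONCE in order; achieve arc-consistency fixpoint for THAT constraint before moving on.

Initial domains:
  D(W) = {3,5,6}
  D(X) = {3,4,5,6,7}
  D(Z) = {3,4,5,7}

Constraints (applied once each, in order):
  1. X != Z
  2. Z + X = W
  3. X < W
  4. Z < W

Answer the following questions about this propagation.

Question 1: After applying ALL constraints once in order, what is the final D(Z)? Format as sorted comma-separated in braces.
Constraint 1 (X != Z) on D(X)={3,4,5,6,7} D(Z)={3,4,5,7}: no change
Constraint 2 (Z + X = W) on D(Z)={3,4,5,7} D(X)={3,4,5,6,7} D(W)={3,5,6}: Z {3,4,5,7}->{3}; X {3,4,5,6,7}->{3}; W {3,5,6}->{6}
Constraint 3 (X < W) on D(X)={3} D(W)={6}: no change
Constraint 4 (Z < W) on D(Z)={3} D(W)={6}: no change
So after all 4 constraints: D(Z) = {3}

Answer: {3}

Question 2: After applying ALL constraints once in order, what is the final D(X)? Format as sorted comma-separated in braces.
Answer: {3}

Derivation:
Constraint 1 (X != Z) on D(X)={3,4,5,6,7} D(Z)={3,4,5,7}: no change
Constraint 2 (Z + X = W) on D(Z)={3,4,5,7} D(X)={3,4,5,6,7} D(W)={3,5,6}: Z {3,4,5,7}->{3}; X {3,4,5,6,7}->{3}; W {3,5,6}->{6}
Constraint 3 (X < W) on D(X)={3} D(W)={6}: no change
Constraint 4 (Z < W) on D(Z)={3} D(W)={6}: no change
So after all 4 constraints: D(X) = {3}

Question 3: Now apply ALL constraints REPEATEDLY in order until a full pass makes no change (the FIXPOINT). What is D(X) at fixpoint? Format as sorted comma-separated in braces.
pass 0 (initial): D(X)={3,4,5,6,7}
pass 1: W {3,5,6}->{6}; X {3,4,5,6,7}->{3}; Z {3,4,5,7}->{3}
pass 2: W {6}->{}; X {3}->{}; Z {3}->{}
pass 3: no change
Fixpoint after 3 passes: D(X) = {}

Answer: {}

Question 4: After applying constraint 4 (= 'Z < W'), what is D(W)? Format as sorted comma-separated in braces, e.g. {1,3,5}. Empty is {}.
Answer: {6}

Derivation:
Constraint 1 (X != Z) on D(X)={3,4,5,6,7} D(Z)={3,4,5,7}: no change
Constraint 2 (Z + X = W) on D(Z)={3,4,5,7} D(X)={3,4,5,6,7} D(W)={3,5,6}: Z {3,4,5,7}->{3}; X {3,4,5,6,7}->{3}; W {3,5,6}->{6}
Constraint 3 (X < W) on D(X)={3} D(W)={6}: no change
Constraint 4 (Z < W) on D(Z)={3} D(W)={6}: no change
So after constraint 4: D(W) = {6}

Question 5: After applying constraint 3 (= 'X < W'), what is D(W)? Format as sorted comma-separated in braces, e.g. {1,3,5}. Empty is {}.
Answer: {6}

Derivation:
Constraint 1 (X != Z) on D(X)={3,4,5,6,7} D(Z)={3,4,5,7}: no change
Constraint 2 (Z + X = W) on D(Z)={3,4,5,7} D(X)={3,4,5,6,7} D(W)={3,5,6}: Z {3,4,5,7}->{3}; X {3,4,5,6,7}->{3}; W {3,5,6}->{6}
Constraint 3 (X < W) on D(X)={3} D(W)={6}: no change
So after constraint 3: D(W) = {6}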